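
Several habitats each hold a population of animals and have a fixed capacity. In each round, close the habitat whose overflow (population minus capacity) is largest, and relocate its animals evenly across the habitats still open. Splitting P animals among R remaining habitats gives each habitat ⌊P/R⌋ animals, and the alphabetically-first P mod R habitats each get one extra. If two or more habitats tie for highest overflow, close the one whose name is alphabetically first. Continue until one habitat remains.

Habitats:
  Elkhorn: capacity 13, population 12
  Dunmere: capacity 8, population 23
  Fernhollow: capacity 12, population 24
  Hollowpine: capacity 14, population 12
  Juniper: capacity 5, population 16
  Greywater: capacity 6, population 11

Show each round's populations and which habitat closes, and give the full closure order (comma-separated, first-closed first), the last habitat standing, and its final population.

Closure order: Dunmere, Fernhollow, Juniper, Greywater, Elkhorn
Last habitat: Hollowpine with 98 animals

Round 1: Dunmere=23 Elkhorn=12 Fernhollow=24 Greywater=11 Hollowpine=12 Juniper=16 → close Dunmere (overflow 15)
  23÷5 = 4 each, +1 to first 3
Round 2: Elkhorn=17 Fernhollow=29 Greywater=16 Hollowpine=16 Juniper=20 → close Fernhollow (overflow 17)
  29÷4 = 7 each, +1 to first 1
Round 3: Elkhorn=25 Greywater=23 Hollowpine=23 Juniper=27 → close Juniper (overflow 22)
  27÷3 = 9 each, +1 to first 0
Round 4: Elkhorn=34 Greywater=32 Hollowpine=32 → close Greywater (overflow 26)
  32÷2 = 16 each, +1 to first 0
Round 5: Elkhorn=50 Hollowpine=48 → close Elkhorn (overflow 37)
  50÷1 = 50 each, +1 to first 0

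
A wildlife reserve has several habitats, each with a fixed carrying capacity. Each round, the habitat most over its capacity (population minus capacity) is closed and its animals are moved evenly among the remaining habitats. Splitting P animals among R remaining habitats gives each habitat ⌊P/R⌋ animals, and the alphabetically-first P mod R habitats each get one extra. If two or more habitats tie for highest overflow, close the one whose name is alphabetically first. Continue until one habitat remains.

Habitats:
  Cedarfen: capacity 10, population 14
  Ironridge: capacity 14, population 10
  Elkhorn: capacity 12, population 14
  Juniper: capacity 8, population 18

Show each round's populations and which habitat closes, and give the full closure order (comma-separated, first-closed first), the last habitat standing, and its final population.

Round 1: Cedarfen=14 Elkhorn=14 Ironridge=10 Juniper=18 → close Juniper (overflow 10)
  18÷3 = 6 each, +1 to first 0
Round 2: Cedarfen=20 Elkhorn=20 Ironridge=16 → close Cedarfen (overflow 10)
  20÷2 = 10 each, +1 to first 0
Round 3: Elkhorn=30 Ironridge=26 → close Elkhorn (overflow 18)
  30÷1 = 30 each, +1 to first 0

Closure order: Juniper, Cedarfen, Elkhorn
Last habitat: Ironridge with 56 animals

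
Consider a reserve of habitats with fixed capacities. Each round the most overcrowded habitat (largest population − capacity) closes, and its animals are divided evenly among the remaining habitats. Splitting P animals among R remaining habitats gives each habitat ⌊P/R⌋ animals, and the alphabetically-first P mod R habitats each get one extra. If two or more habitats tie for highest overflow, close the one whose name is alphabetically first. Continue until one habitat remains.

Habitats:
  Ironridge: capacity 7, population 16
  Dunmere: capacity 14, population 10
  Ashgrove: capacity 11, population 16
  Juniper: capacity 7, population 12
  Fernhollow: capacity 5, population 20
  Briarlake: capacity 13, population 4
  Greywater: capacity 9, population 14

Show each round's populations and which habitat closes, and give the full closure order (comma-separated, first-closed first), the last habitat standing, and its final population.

Round 1: Ashgrove=16 Briarlake=4 Dunmere=10 Fernhollow=20 Greywater=14 Ironridge=16 Juniper=12 → close Fernhollow (overflow 15)
  20÷6 = 3 each, +1 to first 2
Round 2: Ashgrove=20 Briarlake=8 Dunmere=13 Greywater=17 Ironridge=19 Juniper=15 → close Ironridge (overflow 12)
  19÷5 = 3 each, +1 to first 4
Round 3: Ashgrove=24 Briarlake=12 Dunmere=17 Greywater=21 Juniper=18 → close Ashgrove (overflow 13)
  24÷4 = 6 each, +1 to first 0
Round 4: Briarlake=18 Dunmere=23 Greywater=27 Juniper=24 → close Greywater (overflow 18)
  27÷3 = 9 each, +1 to first 0
Round 5: Briarlake=27 Dunmere=32 Juniper=33 → close Juniper (overflow 26)
  33÷2 = 16 each, +1 to first 1
Round 6: Briarlake=44 Dunmere=48 → close Dunmere (overflow 34)
  48÷1 = 48 each, +1 to first 0

Closure order: Fernhollow, Ironridge, Ashgrove, Greywater, Juniper, Dunmere
Last habitat: Briarlake with 92 animals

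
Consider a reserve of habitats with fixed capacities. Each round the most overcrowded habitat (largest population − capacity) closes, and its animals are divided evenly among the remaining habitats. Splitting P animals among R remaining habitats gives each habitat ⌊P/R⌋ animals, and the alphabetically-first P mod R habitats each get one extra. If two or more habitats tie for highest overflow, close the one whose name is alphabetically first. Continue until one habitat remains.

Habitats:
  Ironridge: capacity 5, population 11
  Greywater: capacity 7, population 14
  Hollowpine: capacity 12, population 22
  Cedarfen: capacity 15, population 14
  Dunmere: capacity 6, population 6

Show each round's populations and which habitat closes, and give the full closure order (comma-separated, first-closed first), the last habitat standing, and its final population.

Closure order: Hollowpine, Greywater, Ironridge, Cedarfen
Last habitat: Dunmere with 67 animals

Round 1: Cedarfen=14 Dunmere=6 Greywater=14 Hollowpine=22 Ironridge=11 → close Hollowpine (overflow 10)
  22÷4 = 5 each, +1 to first 2
Round 2: Cedarfen=20 Dunmere=12 Greywater=19 Ironridge=16 → close Greywater (overflow 12)
  19÷3 = 6 each, +1 to first 1
Round 3: Cedarfen=27 Dunmere=18 Ironridge=22 → close Ironridge (overflow 17)
  22÷2 = 11 each, +1 to first 0
Round 4: Cedarfen=38 Dunmere=29 → close Cedarfen (overflow 23)
  38÷1 = 38 each, +1 to first 0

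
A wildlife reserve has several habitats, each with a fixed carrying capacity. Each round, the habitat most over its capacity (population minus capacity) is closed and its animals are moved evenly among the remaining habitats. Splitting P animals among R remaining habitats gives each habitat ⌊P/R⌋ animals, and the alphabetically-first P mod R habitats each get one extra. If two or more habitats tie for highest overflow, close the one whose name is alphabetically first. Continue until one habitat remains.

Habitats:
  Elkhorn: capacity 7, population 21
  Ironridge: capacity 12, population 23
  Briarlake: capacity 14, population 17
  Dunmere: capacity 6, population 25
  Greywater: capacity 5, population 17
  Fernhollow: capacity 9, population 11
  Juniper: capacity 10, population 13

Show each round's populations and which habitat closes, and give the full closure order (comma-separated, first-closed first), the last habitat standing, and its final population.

Closure order: Dunmere, Elkhorn, Greywater, Ironridge, Briarlake, Fernhollow
Last habitat: Juniper with 127 animals

Round 1: Briarlake=17 Dunmere=25 Elkhorn=21 Fernhollow=11 Greywater=17 Ironridge=23 Juniper=13 → close Dunmere (overflow 19)
  25÷6 = 4 each, +1 to first 1
Round 2: Briarlake=22 Elkhorn=25 Fernhollow=15 Greywater=21 Ironridge=27 Juniper=17 → close Elkhorn (overflow 18)
  25÷5 = 5 each, +1 to first 0
Round 3: Briarlake=27 Fernhollow=20 Greywater=26 Ironridge=32 Juniper=22 → close Greywater (overflow 21)
  26÷4 = 6 each, +1 to first 2
Round 4: Briarlake=34 Fernhollow=27 Ironridge=38 Juniper=28 → close Ironridge (overflow 26)
  38÷3 = 12 each, +1 to first 2
Round 5: Briarlake=47 Fernhollow=40 Juniper=40 → close Briarlake (overflow 33)
  47÷2 = 23 each, +1 to first 1
Round 6: Fernhollow=64 Juniper=63 → close Fernhollow (overflow 55)
  64÷1 = 64 each, +1 to first 0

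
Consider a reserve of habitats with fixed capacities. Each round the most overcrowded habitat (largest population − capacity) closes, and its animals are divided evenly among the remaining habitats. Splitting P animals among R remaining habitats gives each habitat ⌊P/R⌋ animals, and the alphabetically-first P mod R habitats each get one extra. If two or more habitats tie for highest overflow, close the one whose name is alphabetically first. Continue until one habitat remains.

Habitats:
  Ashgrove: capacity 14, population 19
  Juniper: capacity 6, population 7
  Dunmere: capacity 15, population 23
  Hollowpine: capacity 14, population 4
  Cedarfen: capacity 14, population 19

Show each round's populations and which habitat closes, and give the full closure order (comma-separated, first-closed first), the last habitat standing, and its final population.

Closure order: Dunmere, Ashgrove, Cedarfen, Juniper
Last habitat: Hollowpine with 72 animals

Round 1: Ashgrove=19 Cedarfen=19 Dunmere=23 Hollowpine=4 Juniper=7 → close Dunmere (overflow 8)
  23÷4 = 5 each, +1 to first 3
Round 2: Ashgrove=25 Cedarfen=25 Hollowpine=10 Juniper=12 → close Ashgrove (overflow 11)
  25÷3 = 8 each, +1 to first 1
Round 3: Cedarfen=34 Hollowpine=18 Juniper=20 → close Cedarfen (overflow 20)
  34÷2 = 17 each, +1 to first 0
Round 4: Hollowpine=35 Juniper=37 → close Juniper (overflow 31)
  37÷1 = 37 each, +1 to first 0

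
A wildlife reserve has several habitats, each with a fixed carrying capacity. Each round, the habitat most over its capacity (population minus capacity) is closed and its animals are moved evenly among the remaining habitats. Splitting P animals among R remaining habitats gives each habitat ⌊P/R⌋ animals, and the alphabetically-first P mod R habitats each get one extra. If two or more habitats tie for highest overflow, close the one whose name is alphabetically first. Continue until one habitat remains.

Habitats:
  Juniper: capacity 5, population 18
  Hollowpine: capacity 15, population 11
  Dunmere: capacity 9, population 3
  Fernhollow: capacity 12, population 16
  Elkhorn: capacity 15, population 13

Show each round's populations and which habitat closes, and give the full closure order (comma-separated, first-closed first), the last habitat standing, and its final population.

Closure order: Juniper, Fernhollow, Elkhorn, Dunmere
Last habitat: Hollowpine with 61 animals

Round 1: Dunmere=3 Elkhorn=13 Fernhollow=16 Hollowpine=11 Juniper=18 → close Juniper (overflow 13)
  18÷4 = 4 each, +1 to first 2
Round 2: Dunmere=8 Elkhorn=18 Fernhollow=20 Hollowpine=15 → close Fernhollow (overflow 8)
  20÷3 = 6 each, +1 to first 2
Round 3: Dunmere=15 Elkhorn=25 Hollowpine=21 → close Elkhorn (overflow 10)
  25÷2 = 12 each, +1 to first 1
Round 4: Dunmere=28 Hollowpine=33 → close Dunmere (overflow 19)
  28÷1 = 28 each, +1 to first 0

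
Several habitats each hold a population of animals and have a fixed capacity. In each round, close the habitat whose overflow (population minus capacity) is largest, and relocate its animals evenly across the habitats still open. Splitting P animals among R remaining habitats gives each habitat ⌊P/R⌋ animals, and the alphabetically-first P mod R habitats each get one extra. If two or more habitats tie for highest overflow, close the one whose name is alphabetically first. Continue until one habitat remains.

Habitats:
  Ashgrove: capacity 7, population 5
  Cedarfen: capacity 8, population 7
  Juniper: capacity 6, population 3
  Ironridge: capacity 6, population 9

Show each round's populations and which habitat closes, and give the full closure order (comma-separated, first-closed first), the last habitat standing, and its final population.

Round 1: Ashgrove=5 Cedarfen=7 Ironridge=9 Juniper=3 → close Ironridge (overflow 3)
  9÷3 = 3 each, +1 to first 0
Round 2: Ashgrove=8 Cedarfen=10 Juniper=6 → close Cedarfen (overflow 2)
  10÷2 = 5 each, +1 to first 0
Round 3: Ashgrove=13 Juniper=11 → close Ashgrove (overflow 6)
  13÷1 = 13 each, +1 to first 0

Closure order: Ironridge, Cedarfen, Ashgrove
Last habitat: Juniper with 24 animals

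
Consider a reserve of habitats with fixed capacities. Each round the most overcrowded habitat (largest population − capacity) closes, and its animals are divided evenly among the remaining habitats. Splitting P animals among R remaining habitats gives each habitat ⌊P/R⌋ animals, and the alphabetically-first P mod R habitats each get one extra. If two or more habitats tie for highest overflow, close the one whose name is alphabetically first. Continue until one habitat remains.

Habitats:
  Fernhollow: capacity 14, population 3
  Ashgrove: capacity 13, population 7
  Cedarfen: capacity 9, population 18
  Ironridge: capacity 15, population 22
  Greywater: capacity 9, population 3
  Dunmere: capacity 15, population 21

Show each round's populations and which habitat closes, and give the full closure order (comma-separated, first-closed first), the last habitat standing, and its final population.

Round 1: Ashgrove=7 Cedarfen=18 Dunmere=21 Fernhollow=3 Greywater=3 Ironridge=22 → close Cedarfen (overflow 9)
  18÷5 = 3 each, +1 to first 3
Round 2: Ashgrove=11 Dunmere=25 Fernhollow=7 Greywater=6 Ironridge=25 → close Dunmere (overflow 10)
  25÷4 = 6 each, +1 to first 1
Round 3: Ashgrove=18 Fernhollow=13 Greywater=12 Ironridge=31 → close Ironridge (overflow 16)
  31÷3 = 10 each, +1 to first 1
Round 4: Ashgrove=29 Fernhollow=23 Greywater=22 → close Ashgrove (overflow 16)
  29÷2 = 14 each, +1 to first 1
Round 5: Fernhollow=38 Greywater=36 → close Greywater (overflow 27)
  36÷1 = 36 each, +1 to first 0

Closure order: Cedarfen, Dunmere, Ironridge, Ashgrove, Greywater
Last habitat: Fernhollow with 74 animals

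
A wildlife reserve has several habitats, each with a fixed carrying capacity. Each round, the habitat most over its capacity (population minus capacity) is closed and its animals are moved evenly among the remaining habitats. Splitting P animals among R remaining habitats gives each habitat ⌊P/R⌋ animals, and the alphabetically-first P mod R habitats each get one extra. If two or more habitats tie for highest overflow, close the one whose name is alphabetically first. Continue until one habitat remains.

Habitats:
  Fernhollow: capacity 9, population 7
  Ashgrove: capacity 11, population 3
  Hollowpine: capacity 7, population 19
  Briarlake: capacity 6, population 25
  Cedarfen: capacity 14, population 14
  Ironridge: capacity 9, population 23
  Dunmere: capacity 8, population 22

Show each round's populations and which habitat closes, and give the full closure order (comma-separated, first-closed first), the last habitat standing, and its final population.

Closure order: Briarlake, Dunmere, Ironridge, Hollowpine, Cedarfen, Fernhollow
Last habitat: Ashgrove with 113 animals

Round 1: Ashgrove=3 Briarlake=25 Cedarfen=14 Dunmere=22 Fernhollow=7 Hollowpine=19 Ironridge=23 → close Briarlake (overflow 19)
  25÷6 = 4 each, +1 to first 1
Round 2: Ashgrove=8 Cedarfen=18 Dunmere=26 Fernhollow=11 Hollowpine=23 Ironridge=27 → close Dunmere (overflow 18)
  26÷5 = 5 each, +1 to first 1
Round 3: Ashgrove=14 Cedarfen=23 Fernhollow=16 Hollowpine=28 Ironridge=32 → close Ironridge (overflow 23)
  32÷4 = 8 each, +1 to first 0
Round 4: Ashgrove=22 Cedarfen=31 Fernhollow=24 Hollowpine=36 → close Hollowpine (overflow 29)
  36÷3 = 12 each, +1 to first 0
Round 5: Ashgrove=34 Cedarfen=43 Fernhollow=36 → close Cedarfen (overflow 29)
  43÷2 = 21 each, +1 to first 1
Round 6: Ashgrove=56 Fernhollow=57 → close Fernhollow (overflow 48)
  57÷1 = 57 each, +1 to first 0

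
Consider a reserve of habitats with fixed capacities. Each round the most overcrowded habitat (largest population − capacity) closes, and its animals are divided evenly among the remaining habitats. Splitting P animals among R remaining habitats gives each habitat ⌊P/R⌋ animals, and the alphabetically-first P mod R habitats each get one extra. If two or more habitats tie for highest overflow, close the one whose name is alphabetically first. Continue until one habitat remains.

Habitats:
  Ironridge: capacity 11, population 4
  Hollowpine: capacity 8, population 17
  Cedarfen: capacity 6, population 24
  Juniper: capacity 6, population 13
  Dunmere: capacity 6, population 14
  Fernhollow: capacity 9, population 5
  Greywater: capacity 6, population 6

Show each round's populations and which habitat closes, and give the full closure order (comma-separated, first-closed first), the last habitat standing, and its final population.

Closure order: Cedarfen, Hollowpine, Dunmere, Juniper, Greywater, Fernhollow
Last habitat: Ironridge with 83 animals

Round 1: Cedarfen=24 Dunmere=14 Fernhollow=5 Greywater=6 Hollowpine=17 Ironridge=4 Juniper=13 → close Cedarfen (overflow 18)
  24÷6 = 4 each, +1 to first 0
Round 2: Dunmere=18 Fernhollow=9 Greywater=10 Hollowpine=21 Ironridge=8 Juniper=17 → close Hollowpine (overflow 13)
  21÷5 = 4 each, +1 to first 1
Round 3: Dunmere=23 Fernhollow=13 Greywater=14 Ironridge=12 Juniper=21 → close Dunmere (overflow 17)
  23÷4 = 5 each, +1 to first 3
Round 4: Fernhollow=19 Greywater=20 Ironridge=18 Juniper=26 → close Juniper (overflow 20)
  26÷3 = 8 each, +1 to first 2
Round 5: Fernhollow=28 Greywater=29 Ironridge=26 → close Greywater (overflow 23)
  29÷2 = 14 each, +1 to first 1
Round 6: Fernhollow=43 Ironridge=40 → close Fernhollow (overflow 34)
  43÷1 = 43 each, +1 to first 0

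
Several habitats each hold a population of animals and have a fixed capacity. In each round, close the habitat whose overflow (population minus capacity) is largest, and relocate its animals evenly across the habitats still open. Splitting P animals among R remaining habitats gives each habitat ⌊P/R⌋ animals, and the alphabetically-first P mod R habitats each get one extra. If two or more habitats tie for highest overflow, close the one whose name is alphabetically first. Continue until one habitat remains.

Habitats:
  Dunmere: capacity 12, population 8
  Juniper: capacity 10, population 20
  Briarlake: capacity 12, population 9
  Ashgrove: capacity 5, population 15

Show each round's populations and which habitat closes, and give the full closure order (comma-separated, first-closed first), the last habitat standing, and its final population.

Round 1: Ashgrove=15 Briarlake=9 Dunmere=8 Juniper=20 → close Ashgrove (overflow 10)
  15÷3 = 5 each, +1 to first 0
Round 2: Briarlake=14 Dunmere=13 Juniper=25 → close Juniper (overflow 15)
  25÷2 = 12 each, +1 to first 1
Round 3: Briarlake=27 Dunmere=25 → close Briarlake (overflow 15)
  27÷1 = 27 each, +1 to first 0

Closure order: Ashgrove, Juniper, Briarlake
Last habitat: Dunmere with 52 animals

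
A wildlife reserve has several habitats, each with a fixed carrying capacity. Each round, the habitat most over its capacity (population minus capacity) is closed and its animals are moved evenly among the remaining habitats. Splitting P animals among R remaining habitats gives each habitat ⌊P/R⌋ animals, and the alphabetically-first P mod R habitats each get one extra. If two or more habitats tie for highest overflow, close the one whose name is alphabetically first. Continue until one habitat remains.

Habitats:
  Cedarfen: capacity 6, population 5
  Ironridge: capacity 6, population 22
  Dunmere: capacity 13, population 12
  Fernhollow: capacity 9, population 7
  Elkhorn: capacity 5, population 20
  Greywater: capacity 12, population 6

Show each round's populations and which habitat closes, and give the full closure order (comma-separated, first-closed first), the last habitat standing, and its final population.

Closure order: Ironridge, Elkhorn, Cedarfen, Dunmere, Fernhollow
Last habitat: Greywater with 72 animals

Round 1: Cedarfen=5 Dunmere=12 Elkhorn=20 Fernhollow=7 Greywater=6 Ironridge=22 → close Ironridge (overflow 16)
  22÷5 = 4 each, +1 to first 2
Round 2: Cedarfen=10 Dunmere=17 Elkhorn=24 Fernhollow=11 Greywater=10 → close Elkhorn (overflow 19)
  24÷4 = 6 each, +1 to first 0
Round 3: Cedarfen=16 Dunmere=23 Fernhollow=17 Greywater=16 → close Cedarfen (overflow 10)
  16÷3 = 5 each, +1 to first 1
Round 4: Dunmere=29 Fernhollow=22 Greywater=21 → close Dunmere (overflow 16)
  29÷2 = 14 each, +1 to first 1
Round 5: Fernhollow=37 Greywater=35 → close Fernhollow (overflow 28)
  37÷1 = 37 each, +1 to first 0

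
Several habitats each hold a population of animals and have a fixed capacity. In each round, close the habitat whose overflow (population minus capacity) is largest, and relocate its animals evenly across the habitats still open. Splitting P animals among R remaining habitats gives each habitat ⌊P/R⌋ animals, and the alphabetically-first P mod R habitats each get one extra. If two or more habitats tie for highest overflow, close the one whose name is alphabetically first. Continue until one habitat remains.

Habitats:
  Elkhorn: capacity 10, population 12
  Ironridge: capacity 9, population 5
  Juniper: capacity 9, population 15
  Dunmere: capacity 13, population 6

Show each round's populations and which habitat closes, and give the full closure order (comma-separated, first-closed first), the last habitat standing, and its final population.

Round 1: Dunmere=6 Elkhorn=12 Ironridge=5 Juniper=15 → close Juniper (overflow 6)
  15÷3 = 5 each, +1 to first 0
Round 2: Dunmere=11 Elkhorn=17 Ironridge=10 → close Elkhorn (overflow 7)
  17÷2 = 8 each, +1 to first 1
Round 3: Dunmere=20 Ironridge=18 → close Ironridge (overflow 9)
  18÷1 = 18 each, +1 to first 0

Closure order: Juniper, Elkhorn, Ironridge
Last habitat: Dunmere with 38 animals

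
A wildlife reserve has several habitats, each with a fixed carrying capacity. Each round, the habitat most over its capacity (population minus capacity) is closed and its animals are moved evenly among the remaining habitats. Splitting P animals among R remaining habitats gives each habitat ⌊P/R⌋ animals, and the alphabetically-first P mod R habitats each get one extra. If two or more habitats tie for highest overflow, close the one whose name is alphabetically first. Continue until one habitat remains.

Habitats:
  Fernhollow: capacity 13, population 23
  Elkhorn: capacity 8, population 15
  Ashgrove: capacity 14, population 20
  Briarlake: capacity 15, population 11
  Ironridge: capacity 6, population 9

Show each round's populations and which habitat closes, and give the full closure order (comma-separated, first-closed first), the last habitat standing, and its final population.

Closure order: Fernhollow, Elkhorn, Ashgrove, Ironridge
Last habitat: Briarlake with 78 animals

Round 1: Ashgrove=20 Briarlake=11 Elkhorn=15 Fernhollow=23 Ironridge=9 → close Fernhollow (overflow 10)
  23÷4 = 5 each, +1 to first 3
Round 2: Ashgrove=26 Briarlake=17 Elkhorn=21 Ironridge=14 → close Elkhorn (overflow 13)
  21÷3 = 7 each, +1 to first 0
Round 3: Ashgrove=33 Briarlake=24 Ironridge=21 → close Ashgrove (overflow 19)
  33÷2 = 16 each, +1 to first 1
Round 4: Briarlake=41 Ironridge=37 → close Ironridge (overflow 31)
  37÷1 = 37 each, +1 to first 0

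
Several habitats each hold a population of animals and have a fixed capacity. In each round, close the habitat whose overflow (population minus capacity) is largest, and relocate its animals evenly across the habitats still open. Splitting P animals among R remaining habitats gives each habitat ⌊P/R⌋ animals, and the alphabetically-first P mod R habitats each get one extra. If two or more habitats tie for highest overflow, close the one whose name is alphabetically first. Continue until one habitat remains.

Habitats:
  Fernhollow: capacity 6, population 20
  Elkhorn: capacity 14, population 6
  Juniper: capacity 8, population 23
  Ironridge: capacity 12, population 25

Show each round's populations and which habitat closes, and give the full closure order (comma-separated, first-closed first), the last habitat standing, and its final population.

Closure order: Juniper, Fernhollow, Ironridge
Last habitat: Elkhorn with 74 animals

Round 1: Elkhorn=6 Fernhollow=20 Ironridge=25 Juniper=23 → close Juniper (overflow 15)
  23÷3 = 7 each, +1 to first 2
Round 2: Elkhorn=14 Fernhollow=28 Ironridge=32 → close Fernhollow (overflow 22)
  28÷2 = 14 each, +1 to first 0
Round 3: Elkhorn=28 Ironridge=46 → close Ironridge (overflow 34)
  46÷1 = 46 each, +1 to first 0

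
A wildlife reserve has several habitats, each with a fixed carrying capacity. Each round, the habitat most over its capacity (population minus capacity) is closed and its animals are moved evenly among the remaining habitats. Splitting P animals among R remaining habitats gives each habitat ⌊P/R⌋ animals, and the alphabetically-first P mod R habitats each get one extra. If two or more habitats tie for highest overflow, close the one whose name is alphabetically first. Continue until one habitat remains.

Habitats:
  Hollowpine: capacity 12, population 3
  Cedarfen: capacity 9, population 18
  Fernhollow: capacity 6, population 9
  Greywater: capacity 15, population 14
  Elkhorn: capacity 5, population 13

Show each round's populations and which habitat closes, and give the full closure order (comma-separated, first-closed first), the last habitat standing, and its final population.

Round 1: Cedarfen=18 Elkhorn=13 Fernhollow=9 Greywater=14 Hollowpine=3 → close Cedarfen (overflow 9)
  18÷4 = 4 each, +1 to first 2
Round 2: Elkhorn=18 Fernhollow=14 Greywater=18 Hollowpine=7 → close Elkhorn (overflow 13)
  18÷3 = 6 each, +1 to first 0
Round 3: Fernhollow=20 Greywater=24 Hollowpine=13 → close Fernhollow (overflow 14)
  20÷2 = 10 each, +1 to first 0
Round 4: Greywater=34 Hollowpine=23 → close Greywater (overflow 19)
  34÷1 = 34 each, +1 to first 0

Closure order: Cedarfen, Elkhorn, Fernhollow, Greywater
Last habitat: Hollowpine with 57 animals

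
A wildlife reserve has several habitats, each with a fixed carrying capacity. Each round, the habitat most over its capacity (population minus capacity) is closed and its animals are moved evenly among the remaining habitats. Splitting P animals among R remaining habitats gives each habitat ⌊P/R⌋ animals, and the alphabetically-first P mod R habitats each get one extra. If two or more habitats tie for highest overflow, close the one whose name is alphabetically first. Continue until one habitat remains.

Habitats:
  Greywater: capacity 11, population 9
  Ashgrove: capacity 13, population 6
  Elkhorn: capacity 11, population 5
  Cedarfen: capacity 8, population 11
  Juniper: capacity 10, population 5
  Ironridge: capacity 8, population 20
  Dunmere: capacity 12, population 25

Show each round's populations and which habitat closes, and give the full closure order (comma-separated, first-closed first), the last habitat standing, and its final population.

Closure order: Dunmere, Ironridge, Cedarfen, Greywater, Ashgrove, Elkhorn
Last habitat: Juniper with 81 animals

Round 1: Ashgrove=6 Cedarfen=11 Dunmere=25 Elkhorn=5 Greywater=9 Ironridge=20 Juniper=5 → close Dunmere (overflow 13)
  25÷6 = 4 each, +1 to first 1
Round 2: Ashgrove=11 Cedarfen=15 Elkhorn=9 Greywater=13 Ironridge=24 Juniper=9 → close Ironridge (overflow 16)
  24÷5 = 4 each, +1 to first 4
Round 3: Ashgrove=16 Cedarfen=20 Elkhorn=14 Greywater=18 Juniper=13 → close Cedarfen (overflow 12)
  20÷4 = 5 each, +1 to first 0
Round 4: Ashgrove=21 Elkhorn=19 Greywater=23 Juniper=18 → close Greywater (overflow 12)
  23÷3 = 7 each, +1 to first 2
Round 5: Ashgrove=29 Elkhorn=27 Juniper=25 → close Ashgrove (overflow 16)
  29÷2 = 14 each, +1 to first 1
Round 6: Elkhorn=42 Juniper=39 → close Elkhorn (overflow 31)
  42÷1 = 42 each, +1 to first 0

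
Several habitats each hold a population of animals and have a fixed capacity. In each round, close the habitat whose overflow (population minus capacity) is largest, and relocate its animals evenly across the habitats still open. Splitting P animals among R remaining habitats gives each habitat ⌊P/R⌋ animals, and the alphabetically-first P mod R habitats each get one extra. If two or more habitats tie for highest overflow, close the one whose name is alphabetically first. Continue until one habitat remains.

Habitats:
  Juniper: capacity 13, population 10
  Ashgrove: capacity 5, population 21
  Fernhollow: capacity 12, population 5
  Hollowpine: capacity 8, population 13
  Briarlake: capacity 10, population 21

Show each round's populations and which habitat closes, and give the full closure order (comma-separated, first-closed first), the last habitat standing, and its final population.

Closure order: Ashgrove, Briarlake, Hollowpine, Juniper
Last habitat: Fernhollow with 70 animals

Round 1: Ashgrove=21 Briarlake=21 Fernhollow=5 Hollowpine=13 Juniper=10 → close Ashgrove (overflow 16)
  21÷4 = 5 each, +1 to first 1
Round 2: Briarlake=27 Fernhollow=10 Hollowpine=18 Juniper=15 → close Briarlake (overflow 17)
  27÷3 = 9 each, +1 to first 0
Round 3: Fernhollow=19 Hollowpine=27 Juniper=24 → close Hollowpine (overflow 19)
  27÷2 = 13 each, +1 to first 1
Round 4: Fernhollow=33 Juniper=37 → close Juniper (overflow 24)
  37÷1 = 37 each, +1 to first 0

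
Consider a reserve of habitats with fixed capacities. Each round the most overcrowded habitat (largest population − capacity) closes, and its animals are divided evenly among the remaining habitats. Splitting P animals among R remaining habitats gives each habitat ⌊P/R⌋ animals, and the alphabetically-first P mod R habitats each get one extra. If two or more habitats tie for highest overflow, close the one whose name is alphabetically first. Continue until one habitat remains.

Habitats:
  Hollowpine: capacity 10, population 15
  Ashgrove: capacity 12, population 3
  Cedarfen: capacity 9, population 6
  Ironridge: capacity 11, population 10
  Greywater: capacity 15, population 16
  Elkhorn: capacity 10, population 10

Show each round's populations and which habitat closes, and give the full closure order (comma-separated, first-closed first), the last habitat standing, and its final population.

Closure order: Hollowpine, Greywater, Elkhorn, Ironridge, Cedarfen
Last habitat: Ashgrove with 60 animals

Round 1: Ashgrove=3 Cedarfen=6 Elkhorn=10 Greywater=16 Hollowpine=15 Ironridge=10 → close Hollowpine (overflow 5)
  15÷5 = 3 each, +1 to first 0
Round 2: Ashgrove=6 Cedarfen=9 Elkhorn=13 Greywater=19 Ironridge=13 → close Greywater (overflow 4)
  19÷4 = 4 each, +1 to first 3
Round 3: Ashgrove=11 Cedarfen=14 Elkhorn=18 Ironridge=17 → close Elkhorn (overflow 8)
  18÷3 = 6 each, +1 to first 0
Round 4: Ashgrove=17 Cedarfen=20 Ironridge=23 → close Ironridge (overflow 12)
  23÷2 = 11 each, +1 to first 1
Round 5: Ashgrove=29 Cedarfen=31 → close Cedarfen (overflow 22)
  31÷1 = 31 each, +1 to first 0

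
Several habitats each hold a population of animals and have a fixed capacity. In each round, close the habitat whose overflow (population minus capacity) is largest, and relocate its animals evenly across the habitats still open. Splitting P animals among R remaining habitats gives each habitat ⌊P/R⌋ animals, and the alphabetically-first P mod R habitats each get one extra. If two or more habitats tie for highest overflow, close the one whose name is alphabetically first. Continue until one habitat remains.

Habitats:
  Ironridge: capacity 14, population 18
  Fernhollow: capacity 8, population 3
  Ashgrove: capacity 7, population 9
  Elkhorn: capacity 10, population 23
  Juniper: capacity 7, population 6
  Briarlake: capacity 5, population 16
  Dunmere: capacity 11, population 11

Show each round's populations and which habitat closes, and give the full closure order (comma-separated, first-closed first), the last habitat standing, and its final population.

Round 1: Ashgrove=9 Briarlake=16 Dunmere=11 Elkhorn=23 Fernhollow=3 Ironridge=18 Juniper=6 → close Elkhorn (overflow 13)
  23÷6 = 3 each, +1 to first 5
Round 2: Ashgrove=13 Briarlake=20 Dunmere=15 Fernhollow=7 Ironridge=22 Juniper=9 → close Briarlake (overflow 15)
  20÷5 = 4 each, +1 to first 0
Round 3: Ashgrove=17 Dunmere=19 Fernhollow=11 Ironridge=26 Juniper=13 → close Ironridge (overflow 12)
  26÷4 = 6 each, +1 to first 2
Round 4: Ashgrove=24 Dunmere=26 Fernhollow=17 Juniper=19 → close Ashgrove (overflow 17)
  24÷3 = 8 each, +1 to first 0
Round 5: Dunmere=34 Fernhollow=25 Juniper=27 → close Dunmere (overflow 23)
  34÷2 = 17 each, +1 to first 0
Round 6: Fernhollow=42 Juniper=44 → close Juniper (overflow 37)
  44÷1 = 44 each, +1 to first 0

Closure order: Elkhorn, Briarlake, Ironridge, Ashgrove, Dunmere, Juniper
Last habitat: Fernhollow with 86 animals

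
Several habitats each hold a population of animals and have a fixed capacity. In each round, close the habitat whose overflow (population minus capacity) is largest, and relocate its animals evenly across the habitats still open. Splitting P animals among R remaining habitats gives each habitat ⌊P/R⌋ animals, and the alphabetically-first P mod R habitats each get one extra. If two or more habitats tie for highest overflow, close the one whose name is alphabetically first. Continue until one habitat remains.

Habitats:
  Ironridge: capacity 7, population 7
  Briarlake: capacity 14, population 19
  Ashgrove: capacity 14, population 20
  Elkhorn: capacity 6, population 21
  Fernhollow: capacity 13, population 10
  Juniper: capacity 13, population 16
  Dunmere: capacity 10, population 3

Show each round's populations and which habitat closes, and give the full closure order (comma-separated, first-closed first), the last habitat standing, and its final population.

Closure order: Elkhorn, Ashgrove, Briarlake, Juniper, Ironridge, Fernhollow
Last habitat: Dunmere with 96 animals

Round 1: Ashgrove=20 Briarlake=19 Dunmere=3 Elkhorn=21 Fernhollow=10 Ironridge=7 Juniper=16 → close Elkhorn (overflow 15)
  21÷6 = 3 each, +1 to first 3
Round 2: Ashgrove=24 Briarlake=23 Dunmere=7 Fernhollow=13 Ironridge=10 Juniper=19 → close Ashgrove (overflow 10)
  24÷5 = 4 each, +1 to first 4
Round 3: Briarlake=28 Dunmere=12 Fernhollow=18 Ironridge=15 Juniper=23 → close Briarlake (overflow 14)
  28÷4 = 7 each, +1 to first 0
Round 4: Dunmere=19 Fernhollow=25 Ironridge=22 Juniper=30 → close Juniper (overflow 17)
  30÷3 = 10 each, +1 to first 0
Round 5: Dunmere=29 Fernhollow=35 Ironridge=32 → close Ironridge (overflow 25)
  32÷2 = 16 each, +1 to first 0
Round 6: Dunmere=45 Fernhollow=51 → close Fernhollow (overflow 38)
  51÷1 = 51 each, +1 to first 0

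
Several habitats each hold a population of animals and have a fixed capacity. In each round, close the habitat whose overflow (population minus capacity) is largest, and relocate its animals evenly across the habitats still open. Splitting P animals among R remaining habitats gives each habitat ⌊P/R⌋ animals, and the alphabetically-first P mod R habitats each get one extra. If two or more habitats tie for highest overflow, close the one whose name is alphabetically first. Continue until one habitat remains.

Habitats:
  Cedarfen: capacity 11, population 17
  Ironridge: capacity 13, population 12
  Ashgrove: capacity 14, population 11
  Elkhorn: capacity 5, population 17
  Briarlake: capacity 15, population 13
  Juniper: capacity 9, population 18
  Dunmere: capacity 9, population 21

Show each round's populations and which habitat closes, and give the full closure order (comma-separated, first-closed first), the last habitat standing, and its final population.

Round 1: Ashgrove=11 Briarlake=13 Cedarfen=17 Dunmere=21 Elkhorn=17 Ironridge=12 Juniper=18 → close Dunmere (overflow 12)
  21÷6 = 3 each, +1 to first 3
Round 2: Ashgrove=15 Briarlake=17 Cedarfen=21 Elkhorn=20 Ironridge=15 Juniper=21 → close Elkhorn (overflow 15)
  20÷5 = 4 each, +1 to first 0
Round 3: Ashgrove=19 Briarlake=21 Cedarfen=25 Ironridge=19 Juniper=25 → close Juniper (overflow 16)
  25÷4 = 6 each, +1 to first 1
Round 4: Ashgrove=26 Briarlake=27 Cedarfen=31 Ironridge=25 → close Cedarfen (overflow 20)
  31÷3 = 10 each, +1 to first 1
Round 5: Ashgrove=37 Briarlake=37 Ironridge=35 → close Ashgrove (overflow 23)
  37÷2 = 18 each, +1 to first 1
Round 6: Briarlake=56 Ironridge=53 → close Briarlake (overflow 41)
  56÷1 = 56 each, +1 to first 0

Closure order: Dunmere, Elkhorn, Juniper, Cedarfen, Ashgrove, Briarlake
Last habitat: Ironridge with 109 animals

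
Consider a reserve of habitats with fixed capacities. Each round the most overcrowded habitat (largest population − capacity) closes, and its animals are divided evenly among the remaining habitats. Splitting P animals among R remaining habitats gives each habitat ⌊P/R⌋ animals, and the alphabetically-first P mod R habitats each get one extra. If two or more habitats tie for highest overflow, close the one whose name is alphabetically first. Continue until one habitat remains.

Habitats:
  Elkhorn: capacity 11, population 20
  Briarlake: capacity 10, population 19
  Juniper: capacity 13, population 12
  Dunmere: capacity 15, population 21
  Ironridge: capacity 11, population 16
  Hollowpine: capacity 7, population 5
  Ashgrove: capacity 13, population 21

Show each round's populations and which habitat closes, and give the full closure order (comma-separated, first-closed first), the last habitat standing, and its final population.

Round 1: Ashgrove=21 Briarlake=19 Dunmere=21 Elkhorn=20 Hollowpine=5 Ironridge=16 Juniper=12 → close Briarlake (overflow 9)
  19÷6 = 3 each, +1 to first 1
Round 2: Ashgrove=25 Dunmere=24 Elkhorn=23 Hollowpine=8 Ironridge=19 Juniper=15 → close Ashgrove (overflow 12)
  25÷5 = 5 each, +1 to first 0
Round 3: Dunmere=29 Elkhorn=28 Hollowpine=13 Ironridge=24 Juniper=20 → close Elkhorn (overflow 17)
  28÷4 = 7 each, +1 to first 0
Round 4: Dunmere=36 Hollowpine=20 Ironridge=31 Juniper=27 → close Dunmere (overflow 21)
  36÷3 = 12 each, +1 to first 0
Round 5: Hollowpine=32 Ironridge=43 Juniper=39 → close Ironridge (overflow 32)
  43÷2 = 21 each, +1 to first 1
Round 6: Hollowpine=54 Juniper=60 → close Hollowpine (overflow 47)
  54÷1 = 54 each, +1 to first 0

Closure order: Briarlake, Ashgrove, Elkhorn, Dunmere, Ironridge, Hollowpine
Last habitat: Juniper with 114 animals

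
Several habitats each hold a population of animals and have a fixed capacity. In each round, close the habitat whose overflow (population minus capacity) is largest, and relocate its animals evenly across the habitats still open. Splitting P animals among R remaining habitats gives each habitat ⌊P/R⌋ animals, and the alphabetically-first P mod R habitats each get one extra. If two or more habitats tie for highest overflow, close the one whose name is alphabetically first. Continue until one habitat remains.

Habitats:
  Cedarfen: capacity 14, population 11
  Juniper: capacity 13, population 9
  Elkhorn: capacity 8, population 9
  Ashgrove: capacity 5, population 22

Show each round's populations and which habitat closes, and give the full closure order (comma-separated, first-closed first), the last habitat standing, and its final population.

Round 1: Ashgrove=22 Cedarfen=11 Elkhorn=9 Juniper=9 → close Ashgrove (overflow 17)
  22÷3 = 7 each, +1 to first 1
Round 2: Cedarfen=19 Elkhorn=16 Juniper=16 → close Elkhorn (overflow 8)
  16÷2 = 8 each, +1 to first 0
Round 3: Cedarfen=27 Juniper=24 → close Cedarfen (overflow 13)
  27÷1 = 27 each, +1 to first 0

Closure order: Ashgrove, Elkhorn, Cedarfen
Last habitat: Juniper with 51 animals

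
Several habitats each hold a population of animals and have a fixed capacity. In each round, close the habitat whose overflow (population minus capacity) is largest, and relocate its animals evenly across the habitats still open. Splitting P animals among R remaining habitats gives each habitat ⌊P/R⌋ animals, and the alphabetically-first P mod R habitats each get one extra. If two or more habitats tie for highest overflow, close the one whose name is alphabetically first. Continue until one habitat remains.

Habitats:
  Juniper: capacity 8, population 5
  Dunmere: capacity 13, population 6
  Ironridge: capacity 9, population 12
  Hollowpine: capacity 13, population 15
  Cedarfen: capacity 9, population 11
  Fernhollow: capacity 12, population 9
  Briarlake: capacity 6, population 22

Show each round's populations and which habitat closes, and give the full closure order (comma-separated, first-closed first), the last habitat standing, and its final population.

Round 1: Briarlake=22 Cedarfen=11 Dunmere=6 Fernhollow=9 Hollowpine=15 Ironridge=12 Juniper=5 → close Briarlake (overflow 16)
  22÷6 = 3 each, +1 to first 4
Round 2: Cedarfen=15 Dunmere=10 Fernhollow=13 Hollowpine=19 Ironridge=15 Juniper=8 → close Cedarfen (overflow 6)
  15÷5 = 3 each, +1 to first 0
Round 3: Dunmere=13 Fernhollow=16 Hollowpine=22 Ironridge=18 Juniper=11 → close Hollowpine (overflow 9)
  22÷4 = 5 each, +1 to first 2
Round 4: Dunmere=19 Fernhollow=22 Ironridge=23 Juniper=16 → close Ironridge (overflow 14)
  23÷3 = 7 each, +1 to first 2
Round 5: Dunmere=27 Fernhollow=30 Juniper=23 → close Fernhollow (overflow 18)
  30÷2 = 15 each, +1 to first 0
Round 6: Dunmere=42 Juniper=38 → close Juniper (overflow 30)
  38÷1 = 38 each, +1 to first 0

Closure order: Briarlake, Cedarfen, Hollowpine, Ironridge, Fernhollow, Juniper
Last habitat: Dunmere with 80 animals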